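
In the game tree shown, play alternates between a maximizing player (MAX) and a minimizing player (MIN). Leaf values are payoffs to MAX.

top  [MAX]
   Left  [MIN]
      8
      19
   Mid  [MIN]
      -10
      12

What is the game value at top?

8

Left (MIN): min(8, 19) = 8
Mid (MIN): min(-10, 12) = -10
top (MAX): max(8, -10) = 8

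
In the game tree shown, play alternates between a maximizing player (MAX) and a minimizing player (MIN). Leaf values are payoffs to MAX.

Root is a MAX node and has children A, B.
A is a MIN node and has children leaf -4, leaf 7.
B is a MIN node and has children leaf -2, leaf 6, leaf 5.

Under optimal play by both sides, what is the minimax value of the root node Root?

A (MIN): min(-4, 7) = -4
B (MIN): min(-2, 6, 5) = -2
Root (MAX): max(-4, -2) = -2

-2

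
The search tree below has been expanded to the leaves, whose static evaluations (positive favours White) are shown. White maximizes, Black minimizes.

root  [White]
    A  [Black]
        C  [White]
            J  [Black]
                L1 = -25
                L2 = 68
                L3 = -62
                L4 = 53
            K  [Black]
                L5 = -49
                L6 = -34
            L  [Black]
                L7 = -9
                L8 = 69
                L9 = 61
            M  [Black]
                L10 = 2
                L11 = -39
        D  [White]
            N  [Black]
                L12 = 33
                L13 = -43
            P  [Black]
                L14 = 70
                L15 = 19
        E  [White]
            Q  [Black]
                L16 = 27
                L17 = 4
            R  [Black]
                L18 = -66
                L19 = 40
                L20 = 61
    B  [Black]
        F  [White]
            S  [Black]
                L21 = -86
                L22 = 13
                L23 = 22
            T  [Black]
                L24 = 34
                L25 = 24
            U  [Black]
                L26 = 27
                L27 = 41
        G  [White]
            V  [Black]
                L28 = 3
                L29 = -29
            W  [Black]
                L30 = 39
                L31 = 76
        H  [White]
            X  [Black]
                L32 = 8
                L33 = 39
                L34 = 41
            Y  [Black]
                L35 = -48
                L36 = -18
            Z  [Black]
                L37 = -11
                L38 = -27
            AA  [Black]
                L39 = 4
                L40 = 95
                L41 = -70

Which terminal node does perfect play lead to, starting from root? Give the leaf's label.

J (Black): min(-25, 68, -62, 53) = -62
K (Black): min(-49, -34) = -49
L (Black): min(-9, 69, 61) = -9
M (Black): min(2, -39) = -39
C (White): max(-62, -49, -9, -39) = -9
N (Black): min(33, -43) = -43
P (Black): min(70, 19) = 19
D (White): max(-43, 19) = 19
Q (Black): min(27, 4) = 4
R (Black): min(-66, 40, 61) = -66
E (White): max(4, -66) = 4
A (Black): min(-9, 19, 4) = -9
S (Black): min(-86, 13, 22) = -86
T (Black): min(34, 24) = 24
U (Black): min(27, 41) = 27
F (White): max(-86, 24, 27) = 27
V (Black): min(3, -29) = -29
W (Black): min(39, 76) = 39
G (White): max(-29, 39) = 39
X (Black): min(8, 39, 41) = 8
Y (Black): min(-48, -18) = -48
Z (Black): min(-11, -27) = -27
AA (Black): min(4, 95, -70) = -70
H (White): max(8, -48, -27, -70) = 8
B (Black): min(27, 39, 8) = 8
root (White): max(-9, 8) = 8
At root, White picks B (highest: 8).
At B, Black picks H (lowest: 8).
At H, White picks X (highest: 8).
At X, Black picks L32 (lowest: 8).
Terminal value 8.

L32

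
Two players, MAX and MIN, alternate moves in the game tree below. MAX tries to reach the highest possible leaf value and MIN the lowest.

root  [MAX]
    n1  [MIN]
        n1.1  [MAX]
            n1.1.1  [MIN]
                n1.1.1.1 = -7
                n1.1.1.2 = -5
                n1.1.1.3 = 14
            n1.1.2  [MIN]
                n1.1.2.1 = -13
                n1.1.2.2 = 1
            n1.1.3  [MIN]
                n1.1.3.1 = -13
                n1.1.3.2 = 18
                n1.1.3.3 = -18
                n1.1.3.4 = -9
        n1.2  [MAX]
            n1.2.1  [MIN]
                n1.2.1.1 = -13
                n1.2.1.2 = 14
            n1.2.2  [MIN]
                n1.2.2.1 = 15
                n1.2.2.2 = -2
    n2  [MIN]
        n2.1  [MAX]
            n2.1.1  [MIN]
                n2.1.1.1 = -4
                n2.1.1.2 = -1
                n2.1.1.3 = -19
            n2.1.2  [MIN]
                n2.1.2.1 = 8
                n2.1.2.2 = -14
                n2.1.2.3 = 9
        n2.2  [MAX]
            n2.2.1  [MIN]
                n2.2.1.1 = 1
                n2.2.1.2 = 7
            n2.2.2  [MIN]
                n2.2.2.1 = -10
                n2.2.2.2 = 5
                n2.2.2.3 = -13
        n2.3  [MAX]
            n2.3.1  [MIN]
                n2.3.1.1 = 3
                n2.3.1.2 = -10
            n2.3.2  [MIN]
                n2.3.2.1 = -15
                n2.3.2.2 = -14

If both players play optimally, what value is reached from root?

n1.1.1 (MIN): min(-7, -5, 14) = -7
n1.1.2 (MIN): min(-13, 1) = -13
n1.1.3 (MIN): min(-13, 18, -18, -9) = -18
n1.1 (MAX): max(-7, -13, -18) = -7
n1.2.1 (MIN): min(-13, 14) = -13
n1.2.2 (MIN): min(15, -2) = -2
n1.2 (MAX): max(-13, -2) = -2
n1 (MIN): min(-7, -2) = -7
n2.1.1 (MIN): min(-4, -1, -19) = -19
n2.1.2 (MIN): min(8, -14, 9) = -14
n2.1 (MAX): max(-19, -14) = -14
n2.2.1 (MIN): min(1, 7) = 1
n2.2.2 (MIN): min(-10, 5, -13) = -13
n2.2 (MAX): max(1, -13) = 1
n2.3.1 (MIN): min(3, -10) = -10
n2.3.2 (MIN): min(-15, -14) = -15
n2.3 (MAX): max(-10, -15) = -10
n2 (MIN): min(-14, 1, -10) = -14
root (MAX): max(-7, -14) = -7

-7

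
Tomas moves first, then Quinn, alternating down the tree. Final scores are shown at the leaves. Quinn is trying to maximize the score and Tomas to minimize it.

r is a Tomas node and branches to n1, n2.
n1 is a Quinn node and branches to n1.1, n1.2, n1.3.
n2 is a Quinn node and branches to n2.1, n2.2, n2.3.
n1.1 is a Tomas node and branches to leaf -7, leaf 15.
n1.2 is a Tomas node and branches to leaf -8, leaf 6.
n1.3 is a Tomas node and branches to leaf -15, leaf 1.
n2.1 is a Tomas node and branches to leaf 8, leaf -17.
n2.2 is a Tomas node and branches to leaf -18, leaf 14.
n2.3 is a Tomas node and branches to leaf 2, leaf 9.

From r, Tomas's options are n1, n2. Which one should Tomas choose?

n1.1 (Tomas): min(-7, 15) = -7
n1.2 (Tomas): min(-8, 6) = -8
n1.3 (Tomas): min(-15, 1) = -15
n1 (Quinn): max(-7, -8, -15) = -7
n2.1 (Tomas): min(8, -17) = -17
n2.2 (Tomas): min(-18, 14) = -18
n2.3 (Tomas): min(2, 9) = 2
n2 (Quinn): max(-17, -18, 2) = 2
r (Tomas): min(-7, 2) = -7
Tomas at r wants the lowest of {n1=-7, n2=2}, so chooses n1.

n1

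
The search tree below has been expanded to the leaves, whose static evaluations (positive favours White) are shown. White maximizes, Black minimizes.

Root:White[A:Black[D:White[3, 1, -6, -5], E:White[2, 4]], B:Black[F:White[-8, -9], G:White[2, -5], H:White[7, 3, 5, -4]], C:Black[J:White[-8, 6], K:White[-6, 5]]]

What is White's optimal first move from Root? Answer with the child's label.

D (White): max(3, 1, -6, -5) = 3
E (White): max(2, 4) = 4
A (Black): min(3, 4) = 3
F (White): max(-8, -9) = -8
G (White): max(2, -5) = 2
H (White): max(7, 3, 5, -4) = 7
B (Black): min(-8, 2, 7) = -8
J (White): max(-8, 6) = 6
K (White): max(-6, 5) = 5
C (Black): min(6, 5) = 5
Root (White): max(3, -8, 5) = 5
White at Root wants the highest of {A=3, B=-8, C=5}, so chooses C.

C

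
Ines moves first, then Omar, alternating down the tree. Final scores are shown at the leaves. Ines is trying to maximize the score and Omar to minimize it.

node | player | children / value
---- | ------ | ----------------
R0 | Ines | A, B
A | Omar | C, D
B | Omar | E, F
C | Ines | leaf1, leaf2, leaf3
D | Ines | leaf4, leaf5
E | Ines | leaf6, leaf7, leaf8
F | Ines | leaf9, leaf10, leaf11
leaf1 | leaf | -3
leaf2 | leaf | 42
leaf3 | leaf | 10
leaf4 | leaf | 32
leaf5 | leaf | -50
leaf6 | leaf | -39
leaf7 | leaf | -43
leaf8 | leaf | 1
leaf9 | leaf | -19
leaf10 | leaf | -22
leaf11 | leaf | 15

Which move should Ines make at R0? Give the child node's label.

A

C (Ines): max(-3, 42, 10) = 42
D (Ines): max(32, -50) = 32
A (Omar): min(42, 32) = 32
E (Ines): max(-39, -43, 1) = 1
F (Ines): max(-19, -22, 15) = 15
B (Omar): min(1, 15) = 1
R0 (Ines): max(32, 1) = 32
Ines at R0 wants the highest of {A=32, B=1}, so chooses A.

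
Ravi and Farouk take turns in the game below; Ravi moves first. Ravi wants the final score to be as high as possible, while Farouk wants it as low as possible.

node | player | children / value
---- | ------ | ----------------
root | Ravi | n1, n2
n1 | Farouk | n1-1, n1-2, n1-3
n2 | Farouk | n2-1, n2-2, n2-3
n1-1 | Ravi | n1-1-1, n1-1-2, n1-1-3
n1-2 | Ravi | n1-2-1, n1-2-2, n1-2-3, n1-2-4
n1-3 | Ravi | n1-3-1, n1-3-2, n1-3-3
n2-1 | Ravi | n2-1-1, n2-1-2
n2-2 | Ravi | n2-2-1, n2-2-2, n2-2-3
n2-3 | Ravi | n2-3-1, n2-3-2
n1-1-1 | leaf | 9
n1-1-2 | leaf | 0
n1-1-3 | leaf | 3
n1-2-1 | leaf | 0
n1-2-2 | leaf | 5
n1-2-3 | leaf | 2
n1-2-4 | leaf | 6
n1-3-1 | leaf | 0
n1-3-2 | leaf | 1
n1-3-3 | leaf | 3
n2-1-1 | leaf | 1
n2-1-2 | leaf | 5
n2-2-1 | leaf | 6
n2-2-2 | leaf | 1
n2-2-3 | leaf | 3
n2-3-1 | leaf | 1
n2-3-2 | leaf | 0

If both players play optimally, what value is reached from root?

3

n1-1 (Ravi): max(9, 0, 3) = 9
n1-2 (Ravi): max(0, 5, 2, 6) = 6
n1-3 (Ravi): max(0, 1, 3) = 3
n1 (Farouk): min(9, 6, 3) = 3
n2-1 (Ravi): max(1, 5) = 5
n2-2 (Ravi): max(6, 1, 3) = 6
n2-3 (Ravi): max(1, 0) = 1
n2 (Farouk): min(5, 6, 1) = 1
root (Ravi): max(3, 1) = 3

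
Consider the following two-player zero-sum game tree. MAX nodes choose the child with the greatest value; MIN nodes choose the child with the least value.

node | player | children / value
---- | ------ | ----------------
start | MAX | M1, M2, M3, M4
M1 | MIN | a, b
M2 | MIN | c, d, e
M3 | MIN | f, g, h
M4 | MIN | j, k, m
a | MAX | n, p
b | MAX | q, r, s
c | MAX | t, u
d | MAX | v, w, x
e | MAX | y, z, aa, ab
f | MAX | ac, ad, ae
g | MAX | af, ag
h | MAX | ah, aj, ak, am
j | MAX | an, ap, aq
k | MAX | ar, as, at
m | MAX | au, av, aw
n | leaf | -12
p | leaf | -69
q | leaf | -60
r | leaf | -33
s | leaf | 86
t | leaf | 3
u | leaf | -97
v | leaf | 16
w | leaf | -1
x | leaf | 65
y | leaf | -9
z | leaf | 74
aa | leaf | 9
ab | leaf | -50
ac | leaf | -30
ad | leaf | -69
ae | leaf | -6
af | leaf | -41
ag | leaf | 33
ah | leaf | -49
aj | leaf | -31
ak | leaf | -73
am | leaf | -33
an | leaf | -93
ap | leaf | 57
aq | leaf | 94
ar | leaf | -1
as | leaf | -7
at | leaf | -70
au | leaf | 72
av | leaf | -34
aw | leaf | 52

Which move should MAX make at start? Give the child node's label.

a (MAX): max(-12, -69) = -12
b (MAX): max(-60, -33, 86) = 86
M1 (MIN): min(-12, 86) = -12
c (MAX): max(3, -97) = 3
d (MAX): max(16, -1, 65) = 65
e (MAX): max(-9, 74, 9, -50) = 74
M2 (MIN): min(3, 65, 74) = 3
f (MAX): max(-30, -69, -6) = -6
g (MAX): max(-41, 33) = 33
h (MAX): max(-49, -31, -73, -33) = -31
M3 (MIN): min(-6, 33, -31) = -31
j (MAX): max(-93, 57, 94) = 94
k (MAX): max(-1, -7, -70) = -1
m (MAX): max(72, -34, 52) = 72
M4 (MIN): min(94, -1, 72) = -1
start (MAX): max(-12, 3, -31, -1) = 3
MAX at start wants the highest of {M1=-12, M2=3, M3=-31, M4=-1}, so chooses M2.

M2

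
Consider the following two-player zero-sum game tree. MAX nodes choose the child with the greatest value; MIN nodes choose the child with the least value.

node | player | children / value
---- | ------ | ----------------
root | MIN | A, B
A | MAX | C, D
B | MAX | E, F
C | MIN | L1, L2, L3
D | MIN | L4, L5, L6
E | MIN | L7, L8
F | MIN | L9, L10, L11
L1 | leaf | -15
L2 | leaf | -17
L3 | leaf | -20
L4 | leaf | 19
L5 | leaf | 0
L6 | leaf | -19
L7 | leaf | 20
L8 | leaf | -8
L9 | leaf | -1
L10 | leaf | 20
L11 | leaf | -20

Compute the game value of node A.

C (MIN): min(-15, -17, -20) = -20
D (MIN): min(19, 0, -19) = -19
A (MAX): max(-20, -19) = -19

-19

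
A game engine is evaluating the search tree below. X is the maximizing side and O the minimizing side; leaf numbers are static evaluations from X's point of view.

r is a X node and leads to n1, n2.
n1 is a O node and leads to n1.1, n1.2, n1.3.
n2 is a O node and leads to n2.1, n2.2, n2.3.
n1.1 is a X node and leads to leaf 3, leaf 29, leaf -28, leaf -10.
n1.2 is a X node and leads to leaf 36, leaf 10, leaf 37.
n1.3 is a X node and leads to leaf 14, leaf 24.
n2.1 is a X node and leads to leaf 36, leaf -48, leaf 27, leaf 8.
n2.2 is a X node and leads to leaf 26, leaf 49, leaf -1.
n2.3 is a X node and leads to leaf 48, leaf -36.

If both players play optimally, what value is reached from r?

36

n1.1 (X): max(3, 29, -28, -10) = 29
n1.2 (X): max(36, 10, 37) = 37
n1.3 (X): max(14, 24) = 24
n1 (O): min(29, 37, 24) = 24
n2.1 (X): max(36, -48, 27, 8) = 36
n2.2 (X): max(26, 49, -1) = 49
n2.3 (X): max(48, -36) = 48
n2 (O): min(36, 49, 48) = 36
r (X): max(24, 36) = 36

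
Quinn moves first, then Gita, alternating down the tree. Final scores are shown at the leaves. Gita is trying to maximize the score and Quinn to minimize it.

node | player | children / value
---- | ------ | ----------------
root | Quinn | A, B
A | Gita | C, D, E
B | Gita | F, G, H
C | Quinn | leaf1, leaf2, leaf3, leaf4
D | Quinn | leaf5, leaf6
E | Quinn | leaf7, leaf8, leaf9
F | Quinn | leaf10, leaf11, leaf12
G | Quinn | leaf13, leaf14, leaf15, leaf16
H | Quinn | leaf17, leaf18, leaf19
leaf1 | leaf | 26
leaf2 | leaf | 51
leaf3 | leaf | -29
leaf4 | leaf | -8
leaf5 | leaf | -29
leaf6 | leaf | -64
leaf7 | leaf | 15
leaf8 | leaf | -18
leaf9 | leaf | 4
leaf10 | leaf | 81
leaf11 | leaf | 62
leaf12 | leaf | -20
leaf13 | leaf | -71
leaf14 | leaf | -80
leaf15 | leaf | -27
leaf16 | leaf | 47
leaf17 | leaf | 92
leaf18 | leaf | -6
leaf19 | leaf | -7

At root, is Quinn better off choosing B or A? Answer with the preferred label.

A

F (Quinn): min(81, 62, -20) = -20
G (Quinn): min(-71, -80, -27, 47) = -80
H (Quinn): min(92, -6, -7) = -7
B (Gita): max(-20, -80, -7) = -7
C (Quinn): min(26, 51, -29, -8) = -29
D (Quinn): min(-29, -64) = -64
E (Quinn): min(15, -18, 4) = -18
A (Gita): max(-29, -64, -18) = -18
Quinn prefers the lower value; B=-7, A=-18. A is better since -18 < -7.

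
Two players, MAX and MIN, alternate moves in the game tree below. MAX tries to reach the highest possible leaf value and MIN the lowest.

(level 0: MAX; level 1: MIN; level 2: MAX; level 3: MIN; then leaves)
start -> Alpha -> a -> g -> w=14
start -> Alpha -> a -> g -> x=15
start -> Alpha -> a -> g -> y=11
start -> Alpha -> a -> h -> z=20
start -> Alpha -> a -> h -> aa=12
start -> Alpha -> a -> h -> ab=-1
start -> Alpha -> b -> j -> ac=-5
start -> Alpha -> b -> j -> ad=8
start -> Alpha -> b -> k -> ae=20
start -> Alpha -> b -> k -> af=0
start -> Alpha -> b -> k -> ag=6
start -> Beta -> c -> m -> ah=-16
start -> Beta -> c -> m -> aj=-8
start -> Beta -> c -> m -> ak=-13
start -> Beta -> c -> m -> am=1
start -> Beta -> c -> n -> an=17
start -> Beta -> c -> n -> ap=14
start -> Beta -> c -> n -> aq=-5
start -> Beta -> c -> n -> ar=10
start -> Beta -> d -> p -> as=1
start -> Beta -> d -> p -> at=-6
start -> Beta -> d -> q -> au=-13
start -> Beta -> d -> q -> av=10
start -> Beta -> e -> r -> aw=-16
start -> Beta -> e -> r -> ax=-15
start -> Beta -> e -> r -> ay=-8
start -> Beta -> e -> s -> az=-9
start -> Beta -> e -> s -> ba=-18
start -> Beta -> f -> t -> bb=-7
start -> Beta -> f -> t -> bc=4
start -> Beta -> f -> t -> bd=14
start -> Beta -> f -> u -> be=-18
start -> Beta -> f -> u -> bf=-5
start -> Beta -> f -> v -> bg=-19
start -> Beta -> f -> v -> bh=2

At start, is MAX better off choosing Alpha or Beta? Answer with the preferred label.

Alpha

g (MIN): min(14, 15, 11) = 11
h (MIN): min(20, 12, -1) = -1
a (MAX): max(11, -1) = 11
j (MIN): min(-5, 8) = -5
k (MIN): min(20, 0, 6) = 0
b (MAX): max(-5, 0) = 0
Alpha (MIN): min(11, 0) = 0
m (MIN): min(-16, -8, -13, 1) = -16
n (MIN): min(17, 14, -5, 10) = -5
c (MAX): max(-16, -5) = -5
p (MIN): min(1, -6) = -6
q (MIN): min(-13, 10) = -13
d (MAX): max(-6, -13) = -6
r (MIN): min(-16, -15, -8) = -16
s (MIN): min(-9, -18) = -18
e (MAX): max(-16, -18) = -16
t (MIN): min(-7, 4, 14) = -7
u (MIN): min(-18, -5) = -18
v (MIN): min(-19, 2) = -19
f (MAX): max(-7, -18, -19) = -7
Beta (MIN): min(-5, -6, -16, -7) = -16
MAX prefers the higher value; Alpha=0, Beta=-16. Alpha is better since 0 > -16.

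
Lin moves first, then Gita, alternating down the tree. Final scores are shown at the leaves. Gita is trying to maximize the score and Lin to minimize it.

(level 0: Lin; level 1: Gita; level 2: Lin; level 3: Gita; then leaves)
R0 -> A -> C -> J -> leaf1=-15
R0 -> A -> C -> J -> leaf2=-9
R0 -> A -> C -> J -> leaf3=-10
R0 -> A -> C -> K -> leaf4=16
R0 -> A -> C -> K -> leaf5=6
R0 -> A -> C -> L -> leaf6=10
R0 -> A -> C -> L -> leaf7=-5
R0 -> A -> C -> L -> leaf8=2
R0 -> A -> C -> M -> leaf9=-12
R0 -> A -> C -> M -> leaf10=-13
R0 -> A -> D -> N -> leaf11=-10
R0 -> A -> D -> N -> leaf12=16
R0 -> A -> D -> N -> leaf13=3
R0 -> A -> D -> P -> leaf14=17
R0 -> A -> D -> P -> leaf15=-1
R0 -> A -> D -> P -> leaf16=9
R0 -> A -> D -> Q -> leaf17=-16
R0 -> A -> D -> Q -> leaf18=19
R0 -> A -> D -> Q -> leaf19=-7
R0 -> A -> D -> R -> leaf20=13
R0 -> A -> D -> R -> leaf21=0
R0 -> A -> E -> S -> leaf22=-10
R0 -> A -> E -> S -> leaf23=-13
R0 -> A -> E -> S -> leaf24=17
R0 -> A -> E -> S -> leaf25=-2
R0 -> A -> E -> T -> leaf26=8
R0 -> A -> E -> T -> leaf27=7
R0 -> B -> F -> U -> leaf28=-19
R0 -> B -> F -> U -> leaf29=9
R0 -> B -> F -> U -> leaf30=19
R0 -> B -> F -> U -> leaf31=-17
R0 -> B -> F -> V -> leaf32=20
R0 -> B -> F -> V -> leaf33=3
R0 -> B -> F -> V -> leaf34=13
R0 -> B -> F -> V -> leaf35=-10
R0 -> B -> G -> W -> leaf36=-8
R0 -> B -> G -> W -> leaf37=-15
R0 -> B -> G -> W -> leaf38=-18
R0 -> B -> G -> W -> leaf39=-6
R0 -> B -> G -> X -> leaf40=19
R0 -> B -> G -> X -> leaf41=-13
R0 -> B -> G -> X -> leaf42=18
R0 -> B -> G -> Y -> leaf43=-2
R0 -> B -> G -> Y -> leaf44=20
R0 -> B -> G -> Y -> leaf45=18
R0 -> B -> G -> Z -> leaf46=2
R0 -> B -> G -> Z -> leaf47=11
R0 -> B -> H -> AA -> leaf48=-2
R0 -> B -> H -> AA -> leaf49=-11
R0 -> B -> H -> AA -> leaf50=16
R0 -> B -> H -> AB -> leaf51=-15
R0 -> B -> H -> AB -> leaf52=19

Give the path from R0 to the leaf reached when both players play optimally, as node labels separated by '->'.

J (Gita): max(-15, -9, -10) = -9
K (Gita): max(16, 6) = 16
L (Gita): max(10, -5, 2) = 10
M (Gita): max(-12, -13) = -12
C (Lin): min(-9, 16, 10, -12) = -12
N (Gita): max(-10, 16, 3) = 16
P (Gita): max(17, -1, 9) = 17
Q (Gita): max(-16, 19, -7) = 19
R (Gita): max(13, 0) = 13
D (Lin): min(16, 17, 19, 13) = 13
S (Gita): max(-10, -13, 17, -2) = 17
T (Gita): max(8, 7) = 8
E (Lin): min(17, 8) = 8
A (Gita): max(-12, 13, 8) = 13
U (Gita): max(-19, 9, 19, -17) = 19
V (Gita): max(20, 3, 13, -10) = 20
F (Lin): min(19, 20) = 19
W (Gita): max(-8, -15, -18, -6) = -6
X (Gita): max(19, -13, 18) = 19
Y (Gita): max(-2, 20, 18) = 20
Z (Gita): max(2, 11) = 11
G (Lin): min(-6, 19, 20, 11) = -6
AA (Gita): max(-2, -11, 16) = 16
AB (Gita): max(-15, 19) = 19
H (Lin): min(16, 19) = 16
B (Gita): max(19, -6, 16) = 19
R0 (Lin): min(13, 19) = 13
At R0, Lin picks A (lowest: 13).
At A, Gita picks D (highest: 13).
At D, Lin picks R (lowest: 13).
At R, Gita picks leaf20 (highest: 13).
Terminal value 13.

R0 -> A -> D -> R -> leaf20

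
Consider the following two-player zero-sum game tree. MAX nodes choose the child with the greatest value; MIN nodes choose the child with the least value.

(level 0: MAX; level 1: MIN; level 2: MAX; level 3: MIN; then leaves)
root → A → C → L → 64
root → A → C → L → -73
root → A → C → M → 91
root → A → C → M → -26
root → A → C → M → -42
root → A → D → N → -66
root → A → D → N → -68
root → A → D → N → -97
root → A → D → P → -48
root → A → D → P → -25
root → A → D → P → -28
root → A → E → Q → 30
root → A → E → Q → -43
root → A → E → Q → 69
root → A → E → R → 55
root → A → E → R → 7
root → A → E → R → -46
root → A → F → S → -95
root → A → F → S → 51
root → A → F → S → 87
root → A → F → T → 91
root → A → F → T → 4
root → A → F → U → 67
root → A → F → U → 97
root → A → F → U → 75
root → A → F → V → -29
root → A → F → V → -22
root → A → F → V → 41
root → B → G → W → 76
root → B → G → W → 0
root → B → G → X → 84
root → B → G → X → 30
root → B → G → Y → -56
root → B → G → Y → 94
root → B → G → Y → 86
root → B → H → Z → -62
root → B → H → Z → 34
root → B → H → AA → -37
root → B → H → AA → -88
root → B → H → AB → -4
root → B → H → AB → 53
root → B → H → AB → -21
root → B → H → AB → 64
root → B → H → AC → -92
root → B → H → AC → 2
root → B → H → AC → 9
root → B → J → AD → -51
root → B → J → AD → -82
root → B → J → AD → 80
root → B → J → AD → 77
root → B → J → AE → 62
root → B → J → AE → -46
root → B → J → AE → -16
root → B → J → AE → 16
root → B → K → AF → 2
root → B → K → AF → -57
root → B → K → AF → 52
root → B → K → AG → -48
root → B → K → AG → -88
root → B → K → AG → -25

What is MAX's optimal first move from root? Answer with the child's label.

A

L (MIN): min(64, -73) = -73
M (MIN): min(91, -26, -42) = -42
C (MAX): max(-73, -42) = -42
N (MIN): min(-66, -68, -97) = -97
P (MIN): min(-48, -25, -28) = -48
D (MAX): max(-97, -48) = -48
Q (MIN): min(30, -43, 69) = -43
R (MIN): min(55, 7, -46) = -46
E (MAX): max(-43, -46) = -43
S (MIN): min(-95, 51, 87) = -95
T (MIN): min(91, 4) = 4
U (MIN): min(67, 97, 75) = 67
V (MIN): min(-29, -22, 41) = -29
F (MAX): max(-95, 4, 67, -29) = 67
A (MIN): min(-42, -48, -43, 67) = -48
W (MIN): min(76, 0) = 0
X (MIN): min(84, 30) = 30
Y (MIN): min(-56, 94, 86) = -56
G (MAX): max(0, 30, -56) = 30
Z (MIN): min(-62, 34) = -62
AA (MIN): min(-37, -88) = -88
AB (MIN): min(-4, 53, -21, 64) = -21
AC (MIN): min(-92, 2, 9) = -92
H (MAX): max(-62, -88, -21, -92) = -21
AD (MIN): min(-51, -82, 80, 77) = -82
AE (MIN): min(62, -46, -16, 16) = -46
J (MAX): max(-82, -46) = -46
AF (MIN): min(2, -57, 52) = -57
AG (MIN): min(-48, -88, -25) = -88
K (MAX): max(-57, -88) = -57
B (MIN): min(30, -21, -46, -57) = -57
root (MAX): max(-48, -57) = -48
MAX at root wants the highest of {A=-48, B=-57}, so chooses A.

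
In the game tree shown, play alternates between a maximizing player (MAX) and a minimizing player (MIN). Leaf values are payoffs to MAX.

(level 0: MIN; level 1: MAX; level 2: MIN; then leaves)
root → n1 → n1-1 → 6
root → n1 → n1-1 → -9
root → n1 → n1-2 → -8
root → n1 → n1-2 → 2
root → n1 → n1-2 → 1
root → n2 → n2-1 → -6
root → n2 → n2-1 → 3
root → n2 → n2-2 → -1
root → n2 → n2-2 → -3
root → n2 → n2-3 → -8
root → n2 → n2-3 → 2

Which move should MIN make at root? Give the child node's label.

n1

n1-1 (MIN): min(6, -9) = -9
n1-2 (MIN): min(-8, 2, 1) = -8
n1 (MAX): max(-9, -8) = -8
n2-1 (MIN): min(-6, 3) = -6
n2-2 (MIN): min(-1, -3) = -3
n2-3 (MIN): min(-8, 2) = -8
n2 (MAX): max(-6, -3, -8) = -3
root (MIN): min(-8, -3) = -8
MIN at root wants the lowest of {n1=-8, n2=-3}, so chooses n1.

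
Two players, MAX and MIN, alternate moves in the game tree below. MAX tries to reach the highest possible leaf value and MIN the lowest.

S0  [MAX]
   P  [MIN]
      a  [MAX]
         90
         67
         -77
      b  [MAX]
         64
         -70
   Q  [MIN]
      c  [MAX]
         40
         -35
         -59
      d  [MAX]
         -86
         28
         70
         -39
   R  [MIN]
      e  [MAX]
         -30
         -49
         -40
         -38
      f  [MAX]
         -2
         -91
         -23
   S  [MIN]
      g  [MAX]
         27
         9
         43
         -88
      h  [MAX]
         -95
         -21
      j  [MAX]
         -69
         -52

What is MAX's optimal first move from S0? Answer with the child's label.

a (MAX): max(90, 67, -77) = 90
b (MAX): max(64, -70) = 64
P (MIN): min(90, 64) = 64
c (MAX): max(40, -35, -59) = 40
d (MAX): max(-86, 28, 70, -39) = 70
Q (MIN): min(40, 70) = 40
e (MAX): max(-30, -49, -40, -38) = -30
f (MAX): max(-2, -91, -23) = -2
R (MIN): min(-30, -2) = -30
g (MAX): max(27, 9, 43, -88) = 43
h (MAX): max(-95, -21) = -21
j (MAX): max(-69, -52) = -52
S (MIN): min(43, -21, -52) = -52
S0 (MAX): max(64, 40, -30, -52) = 64
MAX at S0 wants the highest of {P=64, Q=40, R=-30, S=-52}, so chooses P.

P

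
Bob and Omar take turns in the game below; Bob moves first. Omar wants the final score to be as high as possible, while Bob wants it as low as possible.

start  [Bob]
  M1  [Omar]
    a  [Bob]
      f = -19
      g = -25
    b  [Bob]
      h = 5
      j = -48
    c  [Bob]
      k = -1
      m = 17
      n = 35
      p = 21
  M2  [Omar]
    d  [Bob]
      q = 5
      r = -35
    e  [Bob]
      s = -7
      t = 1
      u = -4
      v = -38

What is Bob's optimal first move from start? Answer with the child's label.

M2

a (Bob): min(-19, -25) = -25
b (Bob): min(5, -48) = -48
c (Bob): min(-1, 17, 35, 21) = -1
M1 (Omar): max(-25, -48, -1) = -1
d (Bob): min(5, -35) = -35
e (Bob): min(-7, 1, -4, -38) = -38
M2 (Omar): max(-35, -38) = -35
start (Bob): min(-1, -35) = -35
Bob at start wants the lowest of {M1=-1, M2=-35}, so chooses M2.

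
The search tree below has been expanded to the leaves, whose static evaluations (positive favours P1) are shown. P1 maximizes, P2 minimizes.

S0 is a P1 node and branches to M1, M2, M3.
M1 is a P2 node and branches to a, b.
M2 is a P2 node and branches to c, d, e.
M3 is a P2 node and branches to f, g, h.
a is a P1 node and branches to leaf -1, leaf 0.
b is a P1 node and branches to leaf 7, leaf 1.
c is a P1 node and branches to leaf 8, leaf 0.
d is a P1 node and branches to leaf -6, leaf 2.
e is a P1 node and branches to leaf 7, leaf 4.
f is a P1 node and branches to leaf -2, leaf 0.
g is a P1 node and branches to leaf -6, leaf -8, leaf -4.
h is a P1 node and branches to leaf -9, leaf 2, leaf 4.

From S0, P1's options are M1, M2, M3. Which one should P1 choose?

a (P1): max(-1, 0) = 0
b (P1): max(7, 1) = 7
M1 (P2): min(0, 7) = 0
c (P1): max(8, 0) = 8
d (P1): max(-6, 2) = 2
e (P1): max(7, 4) = 7
M2 (P2): min(8, 2, 7) = 2
f (P1): max(-2, 0) = 0
g (P1): max(-6, -8, -4) = -4
h (P1): max(-9, 2, 4) = 4
M3 (P2): min(0, -4, 4) = -4
S0 (P1): max(0, 2, -4) = 2
P1 at S0 wants the highest of {M1=0, M2=2, M3=-4}, so chooses M2.

M2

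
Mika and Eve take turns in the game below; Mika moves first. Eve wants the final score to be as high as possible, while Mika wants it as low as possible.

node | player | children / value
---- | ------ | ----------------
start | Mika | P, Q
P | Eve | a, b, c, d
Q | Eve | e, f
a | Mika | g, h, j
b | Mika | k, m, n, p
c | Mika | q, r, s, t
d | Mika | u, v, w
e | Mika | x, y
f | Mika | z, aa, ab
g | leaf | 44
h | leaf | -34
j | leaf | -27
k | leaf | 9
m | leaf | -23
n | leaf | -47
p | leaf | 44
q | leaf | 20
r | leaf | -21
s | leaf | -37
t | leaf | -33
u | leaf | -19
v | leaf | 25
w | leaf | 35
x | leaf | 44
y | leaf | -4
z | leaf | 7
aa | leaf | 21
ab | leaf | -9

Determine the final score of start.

a (Mika): min(44, -34, -27) = -34
b (Mika): min(9, -23, -47, 44) = -47
c (Mika): min(20, -21, -37, -33) = -37
d (Mika): min(-19, 25, 35) = -19
P (Eve): max(-34, -47, -37, -19) = -19
e (Mika): min(44, -4) = -4
f (Mika): min(7, 21, -9) = -9
Q (Eve): max(-4, -9) = -4
start (Mika): min(-19, -4) = -19

-19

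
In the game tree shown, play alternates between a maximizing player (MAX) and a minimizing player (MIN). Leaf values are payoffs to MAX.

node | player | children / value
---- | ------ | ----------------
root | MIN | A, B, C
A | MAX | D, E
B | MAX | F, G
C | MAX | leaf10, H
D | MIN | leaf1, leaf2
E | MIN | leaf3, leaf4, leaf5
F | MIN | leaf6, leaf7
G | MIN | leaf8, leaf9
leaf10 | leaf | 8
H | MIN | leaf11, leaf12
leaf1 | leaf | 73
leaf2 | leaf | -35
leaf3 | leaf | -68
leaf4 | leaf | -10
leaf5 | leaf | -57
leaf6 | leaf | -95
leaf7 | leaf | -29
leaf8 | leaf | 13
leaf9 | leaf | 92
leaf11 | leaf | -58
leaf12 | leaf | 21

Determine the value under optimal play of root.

D (MIN): min(73, -35) = -35
E (MIN): min(-68, -10, -57) = -68
A (MAX): max(-35, -68) = -35
F (MIN): min(-95, -29) = -95
G (MIN): min(13, 92) = 13
B (MAX): max(-95, 13) = 13
H (MIN): min(-58, 21) = -58
C (MAX): max(8, -58) = 8
root (MIN): min(-35, 13, 8) = -35

-35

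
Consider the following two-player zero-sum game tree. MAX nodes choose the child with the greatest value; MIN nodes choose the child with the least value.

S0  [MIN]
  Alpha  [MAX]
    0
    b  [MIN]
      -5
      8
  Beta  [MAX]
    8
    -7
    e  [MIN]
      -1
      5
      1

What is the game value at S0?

b (MIN): min(-5, 8) = -5
Alpha (MAX): max(0, -5) = 0
e (MIN): min(-1, 5, 1) = -1
Beta (MAX): max(8, -7, -1) = 8
S0 (MIN): min(0, 8) = 0

0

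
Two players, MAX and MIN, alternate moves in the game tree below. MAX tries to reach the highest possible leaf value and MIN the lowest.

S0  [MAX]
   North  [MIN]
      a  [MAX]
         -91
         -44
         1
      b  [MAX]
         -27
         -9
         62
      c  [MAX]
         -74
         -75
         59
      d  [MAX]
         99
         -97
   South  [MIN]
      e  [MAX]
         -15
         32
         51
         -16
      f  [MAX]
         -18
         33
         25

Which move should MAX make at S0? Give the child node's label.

South

a (MAX): max(-91, -44, 1) = 1
b (MAX): max(-27, -9, 62) = 62
c (MAX): max(-74, -75, 59) = 59
d (MAX): max(99, -97) = 99
North (MIN): min(1, 62, 59, 99) = 1
e (MAX): max(-15, 32, 51, -16) = 51
f (MAX): max(-18, 33, 25) = 33
South (MIN): min(51, 33) = 33
S0 (MAX): max(1, 33) = 33
MAX at S0 wants the highest of {North=1, South=33}, so chooses South.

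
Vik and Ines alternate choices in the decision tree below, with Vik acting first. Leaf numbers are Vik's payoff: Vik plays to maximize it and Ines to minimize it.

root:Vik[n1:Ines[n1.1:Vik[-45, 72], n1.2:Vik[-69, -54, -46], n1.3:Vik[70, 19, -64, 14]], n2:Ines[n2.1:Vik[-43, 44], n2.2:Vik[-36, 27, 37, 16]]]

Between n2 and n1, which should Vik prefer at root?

n2

n2.1 (Vik): max(-43, 44) = 44
n2.2 (Vik): max(-36, 27, 37, 16) = 37
n2 (Ines): min(44, 37) = 37
n1.1 (Vik): max(-45, 72) = 72
n1.2 (Vik): max(-69, -54, -46) = -46
n1.3 (Vik): max(70, 19, -64, 14) = 70
n1 (Ines): min(72, -46, 70) = -46
Vik prefers the higher value; n2=37, n1=-46. n2 is better since 37 > -46.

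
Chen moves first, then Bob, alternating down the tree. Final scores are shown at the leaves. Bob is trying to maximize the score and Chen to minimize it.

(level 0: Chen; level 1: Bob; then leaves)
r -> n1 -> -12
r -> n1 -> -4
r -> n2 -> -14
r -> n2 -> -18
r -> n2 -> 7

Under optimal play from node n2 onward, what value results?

n2 (Bob): max(-14, -18, 7) = 7

7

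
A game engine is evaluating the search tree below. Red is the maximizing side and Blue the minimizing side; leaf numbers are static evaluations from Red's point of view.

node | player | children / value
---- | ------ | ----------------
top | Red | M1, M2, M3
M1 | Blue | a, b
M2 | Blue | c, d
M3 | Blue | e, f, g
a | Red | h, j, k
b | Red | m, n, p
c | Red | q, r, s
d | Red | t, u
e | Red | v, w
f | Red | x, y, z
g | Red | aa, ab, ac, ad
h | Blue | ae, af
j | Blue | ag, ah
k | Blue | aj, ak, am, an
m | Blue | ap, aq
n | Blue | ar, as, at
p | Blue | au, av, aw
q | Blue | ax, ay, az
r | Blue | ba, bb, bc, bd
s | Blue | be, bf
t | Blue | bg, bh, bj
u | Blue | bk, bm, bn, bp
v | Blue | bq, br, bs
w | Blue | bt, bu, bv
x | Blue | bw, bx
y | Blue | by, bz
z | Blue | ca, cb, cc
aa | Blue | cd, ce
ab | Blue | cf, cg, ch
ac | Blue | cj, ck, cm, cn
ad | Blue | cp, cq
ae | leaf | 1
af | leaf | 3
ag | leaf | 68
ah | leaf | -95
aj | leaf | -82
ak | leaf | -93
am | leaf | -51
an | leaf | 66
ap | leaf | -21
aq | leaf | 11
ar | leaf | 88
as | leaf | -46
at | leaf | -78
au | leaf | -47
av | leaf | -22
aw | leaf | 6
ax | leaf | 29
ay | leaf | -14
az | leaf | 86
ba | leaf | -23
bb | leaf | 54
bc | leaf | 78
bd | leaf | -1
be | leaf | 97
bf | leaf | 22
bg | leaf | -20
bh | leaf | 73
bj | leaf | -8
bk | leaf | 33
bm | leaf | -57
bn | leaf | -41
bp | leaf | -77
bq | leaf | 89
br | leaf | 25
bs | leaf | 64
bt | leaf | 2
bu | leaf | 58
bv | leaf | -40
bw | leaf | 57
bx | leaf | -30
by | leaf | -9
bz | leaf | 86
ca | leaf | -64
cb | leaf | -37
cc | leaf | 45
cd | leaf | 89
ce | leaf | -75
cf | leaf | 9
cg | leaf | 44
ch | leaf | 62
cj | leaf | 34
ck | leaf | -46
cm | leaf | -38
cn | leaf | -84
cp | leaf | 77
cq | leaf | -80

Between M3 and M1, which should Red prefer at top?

v (Blue): min(89, 25, 64) = 25
w (Blue): min(2, 58, -40) = -40
e (Red): max(25, -40) = 25
x (Blue): min(57, -30) = -30
y (Blue): min(-9, 86) = -9
z (Blue): min(-64, -37, 45) = -64
f (Red): max(-30, -9, -64) = -9
aa (Blue): min(89, -75) = -75
ab (Blue): min(9, 44, 62) = 9
ac (Blue): min(34, -46, -38, -84) = -84
ad (Blue): min(77, -80) = -80
g (Red): max(-75, 9, -84, -80) = 9
M3 (Blue): min(25, -9, 9) = -9
h (Blue): min(1, 3) = 1
j (Blue): min(68, -95) = -95
k (Blue): min(-82, -93, -51, 66) = -93
a (Red): max(1, -95, -93) = 1
m (Blue): min(-21, 11) = -21
n (Blue): min(88, -46, -78) = -78
p (Blue): min(-47, -22, 6) = -47
b (Red): max(-21, -78, -47) = -21
M1 (Blue): min(1, -21) = -21
Red prefers the higher value; M3=-9, M1=-21. M3 is better since -9 > -21.

M3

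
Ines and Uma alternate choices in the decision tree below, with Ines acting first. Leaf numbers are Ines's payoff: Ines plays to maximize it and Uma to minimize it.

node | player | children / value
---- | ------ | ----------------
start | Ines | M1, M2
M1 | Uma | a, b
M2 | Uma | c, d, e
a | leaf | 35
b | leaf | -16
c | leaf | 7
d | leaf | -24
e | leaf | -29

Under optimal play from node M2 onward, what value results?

M2 (Uma): min(7, -24, -29) = -29

-29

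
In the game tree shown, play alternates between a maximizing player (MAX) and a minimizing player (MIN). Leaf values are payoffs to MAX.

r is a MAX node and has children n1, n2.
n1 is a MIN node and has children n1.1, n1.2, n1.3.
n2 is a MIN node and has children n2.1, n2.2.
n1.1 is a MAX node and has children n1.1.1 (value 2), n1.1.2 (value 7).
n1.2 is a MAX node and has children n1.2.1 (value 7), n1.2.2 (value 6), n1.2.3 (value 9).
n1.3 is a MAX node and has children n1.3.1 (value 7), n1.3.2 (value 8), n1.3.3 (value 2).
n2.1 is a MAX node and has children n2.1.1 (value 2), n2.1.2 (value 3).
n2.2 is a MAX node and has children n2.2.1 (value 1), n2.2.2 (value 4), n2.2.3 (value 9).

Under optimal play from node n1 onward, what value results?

7

n1.1 (MAX): max(2, 7) = 7
n1.2 (MAX): max(7, 6, 9) = 9
n1.3 (MAX): max(7, 8, 2) = 8
n1 (MIN): min(7, 9, 8) = 7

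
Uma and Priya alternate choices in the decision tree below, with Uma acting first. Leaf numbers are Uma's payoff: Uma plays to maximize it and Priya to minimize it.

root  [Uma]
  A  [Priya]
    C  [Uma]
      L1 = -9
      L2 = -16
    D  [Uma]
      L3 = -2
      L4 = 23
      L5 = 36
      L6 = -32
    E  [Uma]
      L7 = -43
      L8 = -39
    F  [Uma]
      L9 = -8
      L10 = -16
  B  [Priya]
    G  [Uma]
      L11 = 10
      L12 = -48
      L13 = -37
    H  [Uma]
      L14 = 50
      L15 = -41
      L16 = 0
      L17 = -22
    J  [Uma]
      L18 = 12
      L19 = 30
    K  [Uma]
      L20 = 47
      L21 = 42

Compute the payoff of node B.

G (Uma): max(10, -48, -37) = 10
H (Uma): max(50, -41, 0, -22) = 50
J (Uma): max(12, 30) = 30
K (Uma): max(47, 42) = 47
B (Priya): min(10, 50, 30, 47) = 10

10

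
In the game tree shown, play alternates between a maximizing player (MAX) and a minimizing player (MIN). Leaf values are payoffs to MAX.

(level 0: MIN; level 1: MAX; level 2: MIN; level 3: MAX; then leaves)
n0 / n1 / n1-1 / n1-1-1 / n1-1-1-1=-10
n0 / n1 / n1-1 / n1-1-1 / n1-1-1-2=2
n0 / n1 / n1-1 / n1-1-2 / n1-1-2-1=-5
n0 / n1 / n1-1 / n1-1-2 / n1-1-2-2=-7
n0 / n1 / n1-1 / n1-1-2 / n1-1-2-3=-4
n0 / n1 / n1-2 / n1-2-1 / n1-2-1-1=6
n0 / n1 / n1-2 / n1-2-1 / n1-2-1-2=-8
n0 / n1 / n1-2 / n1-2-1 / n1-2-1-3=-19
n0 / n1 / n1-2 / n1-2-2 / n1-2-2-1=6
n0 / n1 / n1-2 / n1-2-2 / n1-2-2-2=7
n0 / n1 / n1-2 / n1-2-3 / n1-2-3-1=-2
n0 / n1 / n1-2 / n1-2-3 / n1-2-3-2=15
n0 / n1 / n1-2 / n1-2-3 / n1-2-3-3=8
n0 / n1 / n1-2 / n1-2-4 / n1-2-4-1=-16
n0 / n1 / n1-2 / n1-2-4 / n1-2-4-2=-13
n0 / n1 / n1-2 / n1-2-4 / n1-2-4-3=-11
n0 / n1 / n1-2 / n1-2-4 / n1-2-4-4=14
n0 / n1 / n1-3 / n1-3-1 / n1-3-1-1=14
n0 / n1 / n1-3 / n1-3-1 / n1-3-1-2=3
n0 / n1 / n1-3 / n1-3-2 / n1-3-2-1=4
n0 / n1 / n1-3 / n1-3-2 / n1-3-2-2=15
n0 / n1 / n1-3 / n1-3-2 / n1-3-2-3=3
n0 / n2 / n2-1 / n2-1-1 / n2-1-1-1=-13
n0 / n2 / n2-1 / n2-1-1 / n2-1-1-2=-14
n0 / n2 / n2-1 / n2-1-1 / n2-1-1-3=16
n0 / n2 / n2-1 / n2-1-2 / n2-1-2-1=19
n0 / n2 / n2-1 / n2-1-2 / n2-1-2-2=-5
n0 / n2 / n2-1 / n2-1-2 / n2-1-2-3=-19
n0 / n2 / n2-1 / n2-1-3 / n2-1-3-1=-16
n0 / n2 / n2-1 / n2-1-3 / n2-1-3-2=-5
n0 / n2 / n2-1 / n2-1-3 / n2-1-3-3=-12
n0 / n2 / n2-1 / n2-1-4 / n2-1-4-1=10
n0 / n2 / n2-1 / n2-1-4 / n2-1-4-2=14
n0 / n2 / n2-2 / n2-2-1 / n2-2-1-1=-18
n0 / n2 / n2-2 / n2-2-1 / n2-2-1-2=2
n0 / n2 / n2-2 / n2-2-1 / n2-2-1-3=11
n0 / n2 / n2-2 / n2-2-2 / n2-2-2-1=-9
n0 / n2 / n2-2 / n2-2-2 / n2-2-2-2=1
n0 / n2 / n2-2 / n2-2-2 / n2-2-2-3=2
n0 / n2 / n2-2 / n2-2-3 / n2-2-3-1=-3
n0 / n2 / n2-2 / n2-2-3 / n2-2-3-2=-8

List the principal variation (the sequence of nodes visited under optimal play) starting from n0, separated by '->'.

n0 -> n2 -> n2-2 -> n2-2-3 -> n2-2-3-1

n1-1-1 (MAX): max(-10, 2) = 2
n1-1-2 (MAX): max(-5, -7, -4) = -4
n1-1 (MIN): min(2, -4) = -4
n1-2-1 (MAX): max(6, -8, -19) = 6
n1-2-2 (MAX): max(6, 7) = 7
n1-2-3 (MAX): max(-2, 15, 8) = 15
n1-2-4 (MAX): max(-16, -13, -11, 14) = 14
n1-2 (MIN): min(6, 7, 15, 14) = 6
n1-3-1 (MAX): max(14, 3) = 14
n1-3-2 (MAX): max(4, 15, 3) = 15
n1-3 (MIN): min(14, 15) = 14
n1 (MAX): max(-4, 6, 14) = 14
n2-1-1 (MAX): max(-13, -14, 16) = 16
n2-1-2 (MAX): max(19, -5, -19) = 19
n2-1-3 (MAX): max(-16, -5, -12) = -5
n2-1-4 (MAX): max(10, 14) = 14
n2-1 (MIN): min(16, 19, -5, 14) = -5
n2-2-1 (MAX): max(-18, 2, 11) = 11
n2-2-2 (MAX): max(-9, 1, 2) = 2
n2-2-3 (MAX): max(-3, -8) = -3
n2-2 (MIN): min(11, 2, -3) = -3
n2 (MAX): max(-5, -3) = -3
n0 (MIN): min(14, -3) = -3
At n0, MIN picks n2 (lowest: -3).
At n2, MAX picks n2-2 (highest: -3).
At n2-2, MIN picks n2-2-3 (lowest: -3).
At n2-2-3, MAX picks n2-2-3-1 (highest: -3).
Terminal value -3.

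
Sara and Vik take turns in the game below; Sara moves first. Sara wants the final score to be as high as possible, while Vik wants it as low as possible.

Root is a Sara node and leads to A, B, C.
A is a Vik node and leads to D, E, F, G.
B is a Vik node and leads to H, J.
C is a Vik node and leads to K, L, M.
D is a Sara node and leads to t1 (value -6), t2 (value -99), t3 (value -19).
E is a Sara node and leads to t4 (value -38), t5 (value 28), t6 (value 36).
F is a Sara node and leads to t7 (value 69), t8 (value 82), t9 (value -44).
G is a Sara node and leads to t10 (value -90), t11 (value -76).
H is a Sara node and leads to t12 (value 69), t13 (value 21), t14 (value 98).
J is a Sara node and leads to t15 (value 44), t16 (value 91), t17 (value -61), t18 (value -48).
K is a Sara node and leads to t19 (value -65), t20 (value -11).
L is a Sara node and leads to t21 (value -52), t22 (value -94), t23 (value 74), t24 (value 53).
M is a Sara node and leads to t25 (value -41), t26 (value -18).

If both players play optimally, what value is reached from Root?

D (Sara): max(-6, -99, -19) = -6
E (Sara): max(-38, 28, 36) = 36
F (Sara): max(69, 82, -44) = 82
G (Sara): max(-90, -76) = -76
A (Vik): min(-6, 36, 82, -76) = -76
H (Sara): max(69, 21, 98) = 98
J (Sara): max(44, 91, -61, -48) = 91
B (Vik): min(98, 91) = 91
K (Sara): max(-65, -11) = -11
L (Sara): max(-52, -94, 74, 53) = 74
M (Sara): max(-41, -18) = -18
C (Vik): min(-11, 74, -18) = -18
Root (Sara): max(-76, 91, -18) = 91

91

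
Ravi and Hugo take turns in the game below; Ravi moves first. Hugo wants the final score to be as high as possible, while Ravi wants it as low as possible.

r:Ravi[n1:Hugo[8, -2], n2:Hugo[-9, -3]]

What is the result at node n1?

8

n1 (Hugo): max(8, -2) = 8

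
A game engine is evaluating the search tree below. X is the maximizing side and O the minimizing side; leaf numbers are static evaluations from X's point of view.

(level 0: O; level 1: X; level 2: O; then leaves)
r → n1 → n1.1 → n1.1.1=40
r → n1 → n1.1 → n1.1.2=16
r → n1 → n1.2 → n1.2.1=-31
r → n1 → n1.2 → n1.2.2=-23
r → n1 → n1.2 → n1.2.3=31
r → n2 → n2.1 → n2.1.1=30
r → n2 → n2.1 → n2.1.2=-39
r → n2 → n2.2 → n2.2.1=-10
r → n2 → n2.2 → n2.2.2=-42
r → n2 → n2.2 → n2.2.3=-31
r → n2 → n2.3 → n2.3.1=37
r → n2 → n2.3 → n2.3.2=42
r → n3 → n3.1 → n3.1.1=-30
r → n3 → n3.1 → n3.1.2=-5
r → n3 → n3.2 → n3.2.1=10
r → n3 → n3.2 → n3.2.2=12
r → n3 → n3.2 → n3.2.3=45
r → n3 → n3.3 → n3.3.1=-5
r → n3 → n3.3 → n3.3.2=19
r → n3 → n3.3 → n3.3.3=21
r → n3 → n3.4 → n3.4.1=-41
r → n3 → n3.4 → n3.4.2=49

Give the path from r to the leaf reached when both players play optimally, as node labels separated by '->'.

n1.1 (O): min(40, 16) = 16
n1.2 (O): min(-31, -23, 31) = -31
n1 (X): max(16, -31) = 16
n2.1 (O): min(30, -39) = -39
n2.2 (O): min(-10, -42, -31) = -42
n2.3 (O): min(37, 42) = 37
n2 (X): max(-39, -42, 37) = 37
n3.1 (O): min(-30, -5) = -30
n3.2 (O): min(10, 12, 45) = 10
n3.3 (O): min(-5, 19, 21) = -5
n3.4 (O): min(-41, 49) = -41
n3 (X): max(-30, 10, -5, -41) = 10
r (O): min(16, 37, 10) = 10
At r, O picks n3 (lowest: 10).
At n3, X picks n3.2 (highest: 10).
At n3.2, O picks n3.2.1 (lowest: 10).
Terminal value 10.

r -> n3 -> n3.2 -> n3.2.1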